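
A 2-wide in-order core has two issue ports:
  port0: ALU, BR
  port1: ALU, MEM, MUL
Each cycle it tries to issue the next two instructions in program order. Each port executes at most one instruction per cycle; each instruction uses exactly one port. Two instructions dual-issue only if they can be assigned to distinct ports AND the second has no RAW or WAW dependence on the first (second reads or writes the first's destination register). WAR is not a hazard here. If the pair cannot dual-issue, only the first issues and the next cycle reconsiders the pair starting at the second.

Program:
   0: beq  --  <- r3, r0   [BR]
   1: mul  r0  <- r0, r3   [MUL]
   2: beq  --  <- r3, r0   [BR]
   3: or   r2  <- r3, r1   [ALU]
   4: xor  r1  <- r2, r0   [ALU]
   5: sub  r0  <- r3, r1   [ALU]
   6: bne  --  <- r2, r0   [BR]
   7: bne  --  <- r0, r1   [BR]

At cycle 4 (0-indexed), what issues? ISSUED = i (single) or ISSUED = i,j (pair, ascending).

ISSUED = 6

t=0 i0/i1:beq.BR;mul.MUL ; pair
t=1 i2/i3:beq.BR;or.ALU ; pair
t=2 i4:xor.ALU ; RAW r1
t=3 i5:sub.ALU ; RAW r0
t=4 i6:bne.BR ; no-port BR/BR
t=5 i7:bne.BR ; tail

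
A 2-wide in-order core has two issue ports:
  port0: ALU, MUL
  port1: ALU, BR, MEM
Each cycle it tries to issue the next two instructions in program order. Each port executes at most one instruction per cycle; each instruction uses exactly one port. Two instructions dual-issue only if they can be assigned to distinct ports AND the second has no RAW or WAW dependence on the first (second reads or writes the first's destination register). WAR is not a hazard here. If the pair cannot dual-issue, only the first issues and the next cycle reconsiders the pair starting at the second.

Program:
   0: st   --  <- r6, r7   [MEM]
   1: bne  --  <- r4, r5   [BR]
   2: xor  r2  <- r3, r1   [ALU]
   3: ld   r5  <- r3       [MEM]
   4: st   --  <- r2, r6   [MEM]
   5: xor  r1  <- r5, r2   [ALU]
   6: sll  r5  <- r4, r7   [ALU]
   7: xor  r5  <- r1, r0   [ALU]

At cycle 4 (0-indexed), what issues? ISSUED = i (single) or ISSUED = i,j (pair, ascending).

ISSUED = 6

0. st @i0  | no-port MEM/BR
1. bne/xor @i1,i2  | dual
2. ld @i3  | no-port MEM/MEM
3. st/xor @i4,i5  | dual
4. sll @i6  | WAW r5
5. xor @i7  | tail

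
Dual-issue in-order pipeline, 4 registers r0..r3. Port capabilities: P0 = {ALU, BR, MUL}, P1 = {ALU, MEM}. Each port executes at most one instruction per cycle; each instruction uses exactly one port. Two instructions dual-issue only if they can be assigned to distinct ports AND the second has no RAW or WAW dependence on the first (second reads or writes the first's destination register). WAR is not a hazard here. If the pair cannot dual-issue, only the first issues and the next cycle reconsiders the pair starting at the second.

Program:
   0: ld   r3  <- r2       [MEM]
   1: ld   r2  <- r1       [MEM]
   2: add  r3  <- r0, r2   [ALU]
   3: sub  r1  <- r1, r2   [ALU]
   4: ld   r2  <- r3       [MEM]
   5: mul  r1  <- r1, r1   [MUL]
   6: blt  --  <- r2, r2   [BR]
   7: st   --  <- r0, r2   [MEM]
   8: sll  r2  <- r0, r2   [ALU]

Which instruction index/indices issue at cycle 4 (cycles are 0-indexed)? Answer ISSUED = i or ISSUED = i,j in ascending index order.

ISSUED = 6,7

[0] i0  ld.MEM  -- no-port MEM/MEM
[1] i1  ld.MEM  -- RAW r2
[2] i2+i3  add.ALU;sub.ALU  -- dual
[3] i4+i5  ld.MEM;mul.MUL  -- dual
[4] i6+i7  blt.BR;st.MEM  -- dual
[5] i8  sll.ALU  -- tail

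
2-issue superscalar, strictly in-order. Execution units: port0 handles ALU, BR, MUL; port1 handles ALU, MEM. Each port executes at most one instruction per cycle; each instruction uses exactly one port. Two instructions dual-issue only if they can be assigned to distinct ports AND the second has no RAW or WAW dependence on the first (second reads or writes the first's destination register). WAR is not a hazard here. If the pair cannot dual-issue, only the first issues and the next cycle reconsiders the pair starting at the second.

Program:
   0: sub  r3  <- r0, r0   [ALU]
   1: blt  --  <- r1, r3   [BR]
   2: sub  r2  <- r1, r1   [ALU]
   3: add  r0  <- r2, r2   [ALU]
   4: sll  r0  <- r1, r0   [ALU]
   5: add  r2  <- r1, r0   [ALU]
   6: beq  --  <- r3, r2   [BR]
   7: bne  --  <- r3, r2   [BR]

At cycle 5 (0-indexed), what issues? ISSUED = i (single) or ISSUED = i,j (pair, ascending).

ISSUED = 6

0. sub.ALU @i0  | RAW r3
1. blt.BR+sub.ALU @i1+i2  | dual
2. add.ALU @i3  | RAW+WAW r0
3. sll.ALU @i4  | RAW r0
4. add.ALU @i5  | RAW r2
5. beq.BR @i6  | no-port BR/BR
6. bne.BR @i7  | tail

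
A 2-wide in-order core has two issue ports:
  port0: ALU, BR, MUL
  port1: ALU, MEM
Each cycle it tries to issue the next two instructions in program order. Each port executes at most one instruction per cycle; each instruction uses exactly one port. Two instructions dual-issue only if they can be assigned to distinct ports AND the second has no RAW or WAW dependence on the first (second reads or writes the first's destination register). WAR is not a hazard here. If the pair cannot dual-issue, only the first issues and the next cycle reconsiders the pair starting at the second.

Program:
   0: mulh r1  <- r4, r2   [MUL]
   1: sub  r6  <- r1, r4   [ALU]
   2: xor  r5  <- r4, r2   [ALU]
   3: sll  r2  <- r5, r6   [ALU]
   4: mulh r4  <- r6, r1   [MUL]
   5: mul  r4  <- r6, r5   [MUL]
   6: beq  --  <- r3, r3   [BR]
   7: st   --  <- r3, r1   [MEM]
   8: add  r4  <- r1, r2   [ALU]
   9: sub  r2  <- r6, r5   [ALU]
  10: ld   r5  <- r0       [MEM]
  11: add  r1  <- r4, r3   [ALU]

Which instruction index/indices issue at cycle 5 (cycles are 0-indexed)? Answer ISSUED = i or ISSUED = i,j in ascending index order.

c0: i0 mulh.MUL  RAW r1
c1: i1&i2 sub.ALU/xor.ALU  2-wide
c2: i3&i4 sll.ALU/mulh.MUL  2-wide
c3: i5 mul.MUL  no-port MUL/BR
c4: i6&i7 beq.BR/st.MEM  2-wide
c5: i8&i9 add.ALU/sub.ALU  2-wide
c6: i10&i11 ld.MEM/add.ALU  2-wide

ISSUED = 8,9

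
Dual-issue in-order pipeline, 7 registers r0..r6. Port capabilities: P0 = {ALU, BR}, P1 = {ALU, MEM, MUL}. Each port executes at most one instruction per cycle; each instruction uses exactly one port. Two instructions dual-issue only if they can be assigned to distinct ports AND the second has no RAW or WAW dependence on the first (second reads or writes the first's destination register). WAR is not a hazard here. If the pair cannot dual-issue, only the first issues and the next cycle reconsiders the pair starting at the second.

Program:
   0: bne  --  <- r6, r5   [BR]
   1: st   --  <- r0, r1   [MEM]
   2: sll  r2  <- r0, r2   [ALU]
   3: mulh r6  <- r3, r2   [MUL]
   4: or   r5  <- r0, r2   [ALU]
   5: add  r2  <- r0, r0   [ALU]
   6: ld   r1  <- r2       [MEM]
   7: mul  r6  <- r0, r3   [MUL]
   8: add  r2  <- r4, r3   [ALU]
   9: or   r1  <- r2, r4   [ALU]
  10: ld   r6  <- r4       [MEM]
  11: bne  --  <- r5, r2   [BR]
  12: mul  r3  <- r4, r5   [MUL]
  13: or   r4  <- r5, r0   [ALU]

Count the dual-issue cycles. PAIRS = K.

#0 head=0: bne;st i0,i1 dual
#1 head=2: sll i2 RAW r2
#2 head=3: mulh;or i3,i4 dual
#3 head=5: add i5 RAW r2
#4 head=6: ld i6 no-port MEM/MUL
#5 head=7: mul;add i7,i8 dual
#6 head=9: or;ld i9,i10 dual
#7 head=11: bne;mul i11,i12 dual
#8 head=13: or i13 tail

PAIRS = 5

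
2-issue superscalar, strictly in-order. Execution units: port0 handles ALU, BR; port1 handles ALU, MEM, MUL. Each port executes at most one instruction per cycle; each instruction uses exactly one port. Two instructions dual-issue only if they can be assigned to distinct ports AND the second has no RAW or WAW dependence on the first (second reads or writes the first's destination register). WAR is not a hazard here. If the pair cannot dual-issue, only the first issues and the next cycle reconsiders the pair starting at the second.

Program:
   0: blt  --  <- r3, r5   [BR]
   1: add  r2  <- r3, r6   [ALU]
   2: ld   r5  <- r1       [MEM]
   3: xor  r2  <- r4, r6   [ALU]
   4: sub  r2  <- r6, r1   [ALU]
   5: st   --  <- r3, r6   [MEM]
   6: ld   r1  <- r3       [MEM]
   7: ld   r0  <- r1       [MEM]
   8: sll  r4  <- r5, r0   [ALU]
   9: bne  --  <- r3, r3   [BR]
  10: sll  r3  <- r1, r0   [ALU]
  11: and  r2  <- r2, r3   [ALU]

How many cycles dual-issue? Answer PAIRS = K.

PAIRS = 4

[0] i0+i1  blt.BR/add.ALU  -- dual
[1] i2+i3  ld.MEM/xor.ALU  -- dual
[2] i4+i5  sub.ALU/st.MEM  -- dual
[3] i6  ld.MEM  -- no-port MEM/MEM
[4] i7  ld.MEM  -- RAW r0
[5] i8+i9  sll.ALU/bne.BR  -- dual
[6] i10  sll.ALU  -- RAW r3
[7] i11  and.ALU  -- tail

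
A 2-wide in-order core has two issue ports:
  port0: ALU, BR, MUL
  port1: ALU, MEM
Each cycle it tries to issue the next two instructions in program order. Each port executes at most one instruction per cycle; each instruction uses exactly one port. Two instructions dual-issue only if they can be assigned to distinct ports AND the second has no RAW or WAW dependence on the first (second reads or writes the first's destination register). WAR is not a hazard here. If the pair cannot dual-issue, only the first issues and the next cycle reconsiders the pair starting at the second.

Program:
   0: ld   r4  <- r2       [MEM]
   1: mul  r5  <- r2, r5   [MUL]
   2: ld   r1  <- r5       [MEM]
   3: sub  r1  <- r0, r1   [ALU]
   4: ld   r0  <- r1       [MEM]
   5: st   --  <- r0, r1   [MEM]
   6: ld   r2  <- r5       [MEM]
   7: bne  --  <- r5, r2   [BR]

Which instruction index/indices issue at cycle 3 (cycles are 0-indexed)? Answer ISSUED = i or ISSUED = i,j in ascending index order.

  cy0 -> i0&i1 (ld.MEM mul.MUL) dual
  cy1 -> i2 (ld.MEM) RAW+WAW r1
  cy2 -> i3 (sub.ALU) RAW r1
  cy3 -> i4 (ld.MEM) no-port MEM/MEM
  cy4 -> i5 (st.MEM) no-port MEM/MEM
  cy5 -> i6 (ld.MEM) RAW r2
  cy6 -> i7 (bne.BR) tail

ISSUED = 4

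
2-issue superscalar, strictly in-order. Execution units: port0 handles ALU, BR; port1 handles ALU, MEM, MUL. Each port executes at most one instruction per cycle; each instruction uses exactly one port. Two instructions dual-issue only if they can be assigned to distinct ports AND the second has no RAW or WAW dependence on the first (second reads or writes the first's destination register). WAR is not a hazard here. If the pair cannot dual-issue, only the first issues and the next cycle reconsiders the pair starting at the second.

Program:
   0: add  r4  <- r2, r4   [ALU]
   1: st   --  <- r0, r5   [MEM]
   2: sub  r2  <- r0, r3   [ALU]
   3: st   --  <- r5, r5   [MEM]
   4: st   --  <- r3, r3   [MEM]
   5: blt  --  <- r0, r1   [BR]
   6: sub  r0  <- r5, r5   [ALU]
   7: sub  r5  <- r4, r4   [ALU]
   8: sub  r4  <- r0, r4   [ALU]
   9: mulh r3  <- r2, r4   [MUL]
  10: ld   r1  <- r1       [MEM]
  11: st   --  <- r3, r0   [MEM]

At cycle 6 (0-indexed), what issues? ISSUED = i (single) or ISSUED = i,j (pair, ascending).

  cy0 -> i0+i1 (add.ALU+st.MEM) pair
  cy1 -> i2+i3 (sub.ALU+st.MEM) pair
  cy2 -> i4+i5 (st.MEM+blt.BR) pair
  cy3 -> i6+i7 (sub.ALU+sub.ALU) pair
  cy4 -> i8 (sub.ALU) RAW r4
  cy5 -> i9 (mulh.MUL) no-port MUL/MEM
  cy6 -> i10 (ld.MEM) no-port MEM/MEM
  cy7 -> i11 (st.MEM) tail

ISSUED = 10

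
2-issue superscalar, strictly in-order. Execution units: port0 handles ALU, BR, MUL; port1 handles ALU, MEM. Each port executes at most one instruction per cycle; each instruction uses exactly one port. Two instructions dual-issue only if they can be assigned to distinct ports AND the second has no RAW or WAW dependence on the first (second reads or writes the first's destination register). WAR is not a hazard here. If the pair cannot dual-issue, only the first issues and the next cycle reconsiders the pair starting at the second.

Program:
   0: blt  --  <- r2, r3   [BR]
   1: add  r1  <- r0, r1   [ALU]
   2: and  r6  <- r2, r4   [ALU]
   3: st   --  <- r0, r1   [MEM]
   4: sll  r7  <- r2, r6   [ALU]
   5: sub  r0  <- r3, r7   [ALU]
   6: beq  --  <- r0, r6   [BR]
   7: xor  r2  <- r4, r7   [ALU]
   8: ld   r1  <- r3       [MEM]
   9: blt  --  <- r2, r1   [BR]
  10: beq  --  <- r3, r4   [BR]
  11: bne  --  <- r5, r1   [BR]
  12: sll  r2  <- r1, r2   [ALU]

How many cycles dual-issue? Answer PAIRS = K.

PAIRS = 4

[0] i0,i1  blt.BR/add.ALU  -- pair
[1] i2,i3  and.ALU/st.MEM  -- pair
[2] i4  sll.ALU  -- RAW r7
[3] i5  sub.ALU  -- RAW r0
[4] i6,i7  beq.BR/xor.ALU  -- pair
[5] i8  ld.MEM  -- RAW r1
[6] i9  blt.BR  -- no-port BR/BR
[7] i10  beq.BR  -- no-port BR/BR
[8] i11,i12  bne.BR/sll.ALU  -- pair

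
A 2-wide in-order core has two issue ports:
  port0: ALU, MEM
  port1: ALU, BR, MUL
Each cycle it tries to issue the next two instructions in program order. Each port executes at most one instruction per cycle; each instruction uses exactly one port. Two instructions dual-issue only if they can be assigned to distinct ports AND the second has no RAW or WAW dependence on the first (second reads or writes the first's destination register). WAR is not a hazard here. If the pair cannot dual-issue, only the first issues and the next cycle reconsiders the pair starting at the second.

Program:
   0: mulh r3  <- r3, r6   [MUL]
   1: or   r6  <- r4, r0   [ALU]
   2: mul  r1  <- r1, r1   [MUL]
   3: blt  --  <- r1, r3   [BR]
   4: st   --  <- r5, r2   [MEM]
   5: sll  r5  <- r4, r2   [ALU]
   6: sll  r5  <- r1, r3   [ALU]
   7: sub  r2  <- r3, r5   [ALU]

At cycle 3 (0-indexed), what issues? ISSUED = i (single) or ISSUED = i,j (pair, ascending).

t=0 i0&i1:mulh.MUL or.ALU ; dual
t=1 i2:mul.MUL ; no-port MUL/BR
t=2 i3&i4:blt.BR st.MEM ; dual
t=3 i5:sll.ALU ; WAW r5
t=4 i6:sll.ALU ; RAW r5
t=5 i7:sub.ALU ; tail

ISSUED = 5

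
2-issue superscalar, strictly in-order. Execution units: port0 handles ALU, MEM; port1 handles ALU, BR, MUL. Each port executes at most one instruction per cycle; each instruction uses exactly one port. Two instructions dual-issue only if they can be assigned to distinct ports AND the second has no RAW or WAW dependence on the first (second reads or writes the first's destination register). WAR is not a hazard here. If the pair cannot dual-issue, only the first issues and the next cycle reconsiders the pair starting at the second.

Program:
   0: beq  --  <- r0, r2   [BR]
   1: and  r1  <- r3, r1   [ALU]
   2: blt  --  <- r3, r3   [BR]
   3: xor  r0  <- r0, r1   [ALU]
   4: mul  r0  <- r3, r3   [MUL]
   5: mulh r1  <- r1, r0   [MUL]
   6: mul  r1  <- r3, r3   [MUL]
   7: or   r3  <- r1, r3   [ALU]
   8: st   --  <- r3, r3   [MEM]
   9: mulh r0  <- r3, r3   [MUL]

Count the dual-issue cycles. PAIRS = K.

0. beq.BR and.ALU @i0/i1  | 2-wide
1. blt.BR xor.ALU @i2/i3  | 2-wide
2. mul.MUL @i4  | no-port MUL/MUL
3. mulh.MUL @i5  | no-port MUL/MUL
4. mul.MUL @i6  | RAW r1
5. or.ALU @i7  | RAW r3
6. st.MEM mulh.MUL @i8/i9  | 2-wide

PAIRS = 3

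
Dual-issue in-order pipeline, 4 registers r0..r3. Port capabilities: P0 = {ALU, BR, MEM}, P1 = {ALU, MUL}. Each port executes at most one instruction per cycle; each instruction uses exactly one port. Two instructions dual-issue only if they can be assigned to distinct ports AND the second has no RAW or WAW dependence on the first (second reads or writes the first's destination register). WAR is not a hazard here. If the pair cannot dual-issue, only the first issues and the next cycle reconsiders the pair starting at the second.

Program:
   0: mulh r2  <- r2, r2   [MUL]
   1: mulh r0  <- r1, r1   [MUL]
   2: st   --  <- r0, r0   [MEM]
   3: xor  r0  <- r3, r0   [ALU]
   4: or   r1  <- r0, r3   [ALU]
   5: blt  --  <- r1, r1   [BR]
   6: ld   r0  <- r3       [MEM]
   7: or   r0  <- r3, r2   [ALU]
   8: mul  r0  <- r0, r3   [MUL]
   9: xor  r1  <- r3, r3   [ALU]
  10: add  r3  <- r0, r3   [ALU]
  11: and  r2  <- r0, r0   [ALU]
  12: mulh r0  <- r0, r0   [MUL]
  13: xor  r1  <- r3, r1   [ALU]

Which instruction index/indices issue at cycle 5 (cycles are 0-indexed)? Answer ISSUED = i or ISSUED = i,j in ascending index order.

0. mulh @i0  | no-port MUL/MUL
1. mulh @i1  | RAW r0
2. st xor @i2/i3  | dual
3. or @i4  | RAW r1
4. blt @i5  | no-port BR/MEM
5. ld @i6  | WAW r0
6. or @i7  | RAW+WAW r0
7. mul xor @i8/i9  | dual
8. add and @i10/i11  | dual
9. mulh xor @i12/i13  | dual

ISSUED = 6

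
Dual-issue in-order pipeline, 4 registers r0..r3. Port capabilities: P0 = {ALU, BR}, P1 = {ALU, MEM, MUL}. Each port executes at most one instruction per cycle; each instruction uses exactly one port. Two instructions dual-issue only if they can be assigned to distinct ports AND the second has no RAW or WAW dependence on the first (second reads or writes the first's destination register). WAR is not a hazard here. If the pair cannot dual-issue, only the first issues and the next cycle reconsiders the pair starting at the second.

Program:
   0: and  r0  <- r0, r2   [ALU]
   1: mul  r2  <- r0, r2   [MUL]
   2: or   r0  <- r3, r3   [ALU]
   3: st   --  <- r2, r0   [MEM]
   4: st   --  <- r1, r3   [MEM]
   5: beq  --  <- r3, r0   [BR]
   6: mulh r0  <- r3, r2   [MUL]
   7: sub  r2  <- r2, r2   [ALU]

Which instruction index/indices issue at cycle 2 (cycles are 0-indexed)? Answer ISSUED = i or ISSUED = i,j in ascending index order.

ISSUED = 3

0. and @i0  | RAW r0
1. mul or @i1+i2  | pair
2. st @i3  | no-port MEM/MEM
3. st beq @i4+i5  | pair
4. mulh sub @i6+i7  | pair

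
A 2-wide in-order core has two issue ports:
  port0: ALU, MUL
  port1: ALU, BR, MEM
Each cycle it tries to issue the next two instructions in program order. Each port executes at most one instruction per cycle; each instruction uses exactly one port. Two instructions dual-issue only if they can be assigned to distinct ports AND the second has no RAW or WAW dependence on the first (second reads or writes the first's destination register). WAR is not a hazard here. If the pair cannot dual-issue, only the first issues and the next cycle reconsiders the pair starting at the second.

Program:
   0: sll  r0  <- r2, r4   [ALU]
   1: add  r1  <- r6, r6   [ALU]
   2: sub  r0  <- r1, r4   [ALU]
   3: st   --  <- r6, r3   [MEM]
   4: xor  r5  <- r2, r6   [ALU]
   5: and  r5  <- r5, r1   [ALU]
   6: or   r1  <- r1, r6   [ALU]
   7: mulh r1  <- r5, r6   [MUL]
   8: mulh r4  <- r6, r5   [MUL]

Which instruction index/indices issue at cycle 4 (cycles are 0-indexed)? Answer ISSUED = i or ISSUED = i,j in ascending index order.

ISSUED = 7

#0 head=0: sll+add i0,i1 dual
#1 head=2: sub+st i2,i3 dual
#2 head=4: xor i4 RAW+WAW r5
#3 head=5: and+or i5,i6 dual
#4 head=7: mulh i7 no-port MUL/MUL
#5 head=8: mulh i8 tail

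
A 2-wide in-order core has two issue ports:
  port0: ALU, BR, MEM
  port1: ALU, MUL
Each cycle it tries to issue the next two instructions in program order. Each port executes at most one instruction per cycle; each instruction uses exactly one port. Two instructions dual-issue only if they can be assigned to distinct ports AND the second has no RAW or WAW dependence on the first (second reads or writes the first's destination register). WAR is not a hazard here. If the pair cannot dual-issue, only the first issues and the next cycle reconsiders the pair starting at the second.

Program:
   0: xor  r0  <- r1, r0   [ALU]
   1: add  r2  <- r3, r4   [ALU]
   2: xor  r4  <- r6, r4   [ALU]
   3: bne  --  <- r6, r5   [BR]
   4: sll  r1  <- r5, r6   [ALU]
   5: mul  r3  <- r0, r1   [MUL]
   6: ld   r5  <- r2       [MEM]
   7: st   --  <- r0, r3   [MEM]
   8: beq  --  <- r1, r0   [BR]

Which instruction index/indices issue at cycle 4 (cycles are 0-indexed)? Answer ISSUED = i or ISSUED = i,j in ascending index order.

ISSUED = 7

#0 head=0: xor.ALU+add.ALU i0+i1 pair
#1 head=2: xor.ALU+bne.BR i2+i3 pair
#2 head=4: sll.ALU i4 RAW r1
#3 head=5: mul.MUL+ld.MEM i5+i6 pair
#4 head=7: st.MEM i7 no-port MEM/BR
#5 head=8: beq.BR i8 tail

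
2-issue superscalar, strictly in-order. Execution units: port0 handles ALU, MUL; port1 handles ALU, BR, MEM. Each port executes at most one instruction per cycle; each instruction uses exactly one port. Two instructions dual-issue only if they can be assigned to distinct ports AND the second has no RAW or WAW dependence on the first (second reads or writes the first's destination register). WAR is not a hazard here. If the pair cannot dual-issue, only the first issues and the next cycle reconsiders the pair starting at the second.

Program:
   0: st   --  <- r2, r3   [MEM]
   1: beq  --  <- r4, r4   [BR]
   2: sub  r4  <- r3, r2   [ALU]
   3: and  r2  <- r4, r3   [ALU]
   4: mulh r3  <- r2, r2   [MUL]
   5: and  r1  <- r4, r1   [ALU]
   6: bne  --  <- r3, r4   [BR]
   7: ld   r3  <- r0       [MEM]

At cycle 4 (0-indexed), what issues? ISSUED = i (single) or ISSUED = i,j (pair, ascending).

  cy0 -> i0 (st.MEM) no-port MEM/BR
  cy1 -> i1&i2 (beq.BR/sub.ALU) 2-wide
  cy2 -> i3 (and.ALU) RAW r2
  cy3 -> i4&i5 (mulh.MUL/and.ALU) 2-wide
  cy4 -> i6 (bne.BR) no-port BR/MEM
  cy5 -> i7 (ld.MEM) tail

ISSUED = 6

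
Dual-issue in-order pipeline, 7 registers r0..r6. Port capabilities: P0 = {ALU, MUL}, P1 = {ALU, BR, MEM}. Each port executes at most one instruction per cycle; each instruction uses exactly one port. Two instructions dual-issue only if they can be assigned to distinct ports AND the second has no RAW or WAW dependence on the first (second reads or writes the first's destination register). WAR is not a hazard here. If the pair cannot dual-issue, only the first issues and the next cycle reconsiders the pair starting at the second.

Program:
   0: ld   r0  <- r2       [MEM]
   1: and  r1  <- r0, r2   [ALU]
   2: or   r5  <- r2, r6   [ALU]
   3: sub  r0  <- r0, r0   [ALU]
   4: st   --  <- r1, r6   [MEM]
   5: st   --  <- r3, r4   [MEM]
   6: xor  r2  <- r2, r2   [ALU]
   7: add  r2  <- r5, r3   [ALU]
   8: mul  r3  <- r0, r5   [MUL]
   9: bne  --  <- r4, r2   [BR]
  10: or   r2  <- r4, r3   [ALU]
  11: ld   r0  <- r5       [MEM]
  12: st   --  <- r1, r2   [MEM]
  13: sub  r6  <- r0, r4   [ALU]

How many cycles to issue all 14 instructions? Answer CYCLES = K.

CYCLES = 8

c0: i0 ld  RAW r0
c1: i1&i2 and;or  dual
c2: i3&i4 sub;st  dual
c3: i5&i6 st;xor  dual
c4: i7&i8 add;mul  dual
c5: i9&i10 bne;or  dual
c6: i11 ld  no-port MEM/MEM
c7: i12&i13 st;sub  dual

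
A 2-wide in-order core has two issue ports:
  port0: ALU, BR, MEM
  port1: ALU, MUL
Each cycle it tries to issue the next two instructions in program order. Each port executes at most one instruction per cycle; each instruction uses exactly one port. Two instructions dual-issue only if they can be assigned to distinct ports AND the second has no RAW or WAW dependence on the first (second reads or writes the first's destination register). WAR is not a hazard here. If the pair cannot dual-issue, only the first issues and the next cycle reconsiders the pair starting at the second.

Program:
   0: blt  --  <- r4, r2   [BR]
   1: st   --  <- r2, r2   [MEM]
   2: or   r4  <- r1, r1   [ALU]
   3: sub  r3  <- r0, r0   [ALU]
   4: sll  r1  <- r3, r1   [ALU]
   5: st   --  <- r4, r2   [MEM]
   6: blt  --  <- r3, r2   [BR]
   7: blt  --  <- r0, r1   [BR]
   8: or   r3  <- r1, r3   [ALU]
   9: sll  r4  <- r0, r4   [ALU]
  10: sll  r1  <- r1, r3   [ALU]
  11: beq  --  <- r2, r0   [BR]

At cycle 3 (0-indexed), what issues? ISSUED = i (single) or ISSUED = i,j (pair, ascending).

ISSUED = 4,5

0. blt @i0  | no-port BR/MEM
1. st+or @i1/i2  | 2-wide
2. sub @i3  | RAW r3
3. sll+st @i4/i5  | 2-wide
4. blt @i6  | no-port BR/BR
5. blt+or @i7/i8  | 2-wide
6. sll+sll @i9/i10  | 2-wide
7. beq @i11  | tail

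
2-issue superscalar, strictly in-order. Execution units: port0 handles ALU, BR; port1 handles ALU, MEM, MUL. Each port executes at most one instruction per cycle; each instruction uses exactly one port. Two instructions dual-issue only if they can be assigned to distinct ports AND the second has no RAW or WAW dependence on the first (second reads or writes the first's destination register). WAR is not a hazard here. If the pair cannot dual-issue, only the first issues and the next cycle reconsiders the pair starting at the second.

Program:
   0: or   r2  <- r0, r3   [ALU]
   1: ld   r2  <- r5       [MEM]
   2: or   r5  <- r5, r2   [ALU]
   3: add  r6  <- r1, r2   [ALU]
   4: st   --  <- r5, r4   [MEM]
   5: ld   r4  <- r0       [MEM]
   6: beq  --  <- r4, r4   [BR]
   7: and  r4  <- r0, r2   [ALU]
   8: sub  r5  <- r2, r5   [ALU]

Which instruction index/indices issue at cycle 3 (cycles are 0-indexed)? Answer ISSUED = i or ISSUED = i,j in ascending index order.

ISSUED = 4

t=0 i0:or ; WAW r2
t=1 i1:ld ; RAW r2
t=2 i2+i3:or add ; pair
t=3 i4:st ; no-port MEM/MEM
t=4 i5:ld ; RAW r4
t=5 i6+i7:beq and ; pair
t=6 i8:sub ; tail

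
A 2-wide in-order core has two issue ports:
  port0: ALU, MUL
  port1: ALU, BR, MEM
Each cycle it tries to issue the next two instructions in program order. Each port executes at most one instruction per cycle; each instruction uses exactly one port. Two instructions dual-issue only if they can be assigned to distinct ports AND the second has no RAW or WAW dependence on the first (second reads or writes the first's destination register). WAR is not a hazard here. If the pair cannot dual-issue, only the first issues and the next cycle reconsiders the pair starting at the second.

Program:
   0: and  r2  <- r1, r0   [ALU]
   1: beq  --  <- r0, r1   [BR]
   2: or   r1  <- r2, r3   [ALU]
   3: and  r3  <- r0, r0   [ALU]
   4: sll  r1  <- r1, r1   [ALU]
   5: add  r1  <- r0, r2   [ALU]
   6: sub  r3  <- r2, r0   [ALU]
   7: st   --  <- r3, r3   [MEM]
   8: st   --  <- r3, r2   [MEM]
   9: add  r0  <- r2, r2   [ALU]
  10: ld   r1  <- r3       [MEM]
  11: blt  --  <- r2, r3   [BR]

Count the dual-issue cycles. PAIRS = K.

PAIRS = 4

t=0 i0,i1:and+beq ; pair
t=1 i2,i3:or+and ; pair
t=2 i4:sll ; WAW r1
t=3 i5,i6:add+sub ; pair
t=4 i7:st ; no-port MEM/MEM
t=5 i8,i9:st+add ; pair
t=6 i10:ld ; no-port MEM/BR
t=7 i11:blt ; tail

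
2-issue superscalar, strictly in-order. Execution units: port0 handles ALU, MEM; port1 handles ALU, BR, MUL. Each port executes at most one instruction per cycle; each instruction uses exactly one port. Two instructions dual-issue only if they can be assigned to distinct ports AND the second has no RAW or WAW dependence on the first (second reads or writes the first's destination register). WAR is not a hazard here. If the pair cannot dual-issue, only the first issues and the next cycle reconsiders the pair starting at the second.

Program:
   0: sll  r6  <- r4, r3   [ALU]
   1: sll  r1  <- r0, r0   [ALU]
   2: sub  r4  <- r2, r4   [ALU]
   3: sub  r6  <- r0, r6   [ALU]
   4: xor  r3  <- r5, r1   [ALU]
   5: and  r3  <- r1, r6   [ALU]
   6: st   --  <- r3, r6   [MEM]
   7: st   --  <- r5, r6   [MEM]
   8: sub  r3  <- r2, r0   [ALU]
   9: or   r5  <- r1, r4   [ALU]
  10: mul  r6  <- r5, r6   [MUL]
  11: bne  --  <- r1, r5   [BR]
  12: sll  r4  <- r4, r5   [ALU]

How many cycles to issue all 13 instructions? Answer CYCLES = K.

CYCLES = 9

c0: i0,i1 sll/sll  pair
c1: i2,i3 sub/sub  pair
c2: i4 xor  WAW r3
c3: i5 and  RAW r3
c4: i6 st  no-port MEM/MEM
c5: i7,i8 st/sub  pair
c6: i9 or  RAW r5
c7: i10 mul  no-port MUL/BR
c8: i11,i12 bne/sll  pair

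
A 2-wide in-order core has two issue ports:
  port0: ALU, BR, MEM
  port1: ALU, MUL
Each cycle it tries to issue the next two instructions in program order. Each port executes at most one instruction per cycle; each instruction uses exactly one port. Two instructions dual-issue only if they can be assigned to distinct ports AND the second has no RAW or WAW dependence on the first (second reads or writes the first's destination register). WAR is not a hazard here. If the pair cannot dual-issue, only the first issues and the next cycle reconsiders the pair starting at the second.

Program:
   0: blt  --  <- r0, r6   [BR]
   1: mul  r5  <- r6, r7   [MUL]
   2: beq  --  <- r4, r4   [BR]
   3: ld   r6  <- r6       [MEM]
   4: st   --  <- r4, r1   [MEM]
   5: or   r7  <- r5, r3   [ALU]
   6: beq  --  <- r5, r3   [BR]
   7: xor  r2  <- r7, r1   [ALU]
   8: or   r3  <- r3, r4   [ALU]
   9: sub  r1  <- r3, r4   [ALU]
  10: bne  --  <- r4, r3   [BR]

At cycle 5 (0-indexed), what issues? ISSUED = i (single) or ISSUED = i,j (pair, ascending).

t=0 i0,i1:blt.BR/mul.MUL ; 2-wide
t=1 i2:beq.BR ; no-port BR/MEM
t=2 i3:ld.MEM ; no-port MEM/MEM
t=3 i4,i5:st.MEM/or.ALU ; 2-wide
t=4 i6,i7:beq.BR/xor.ALU ; 2-wide
t=5 i8:or.ALU ; RAW r3
t=6 i9,i10:sub.ALU/bne.BR ; 2-wide

ISSUED = 8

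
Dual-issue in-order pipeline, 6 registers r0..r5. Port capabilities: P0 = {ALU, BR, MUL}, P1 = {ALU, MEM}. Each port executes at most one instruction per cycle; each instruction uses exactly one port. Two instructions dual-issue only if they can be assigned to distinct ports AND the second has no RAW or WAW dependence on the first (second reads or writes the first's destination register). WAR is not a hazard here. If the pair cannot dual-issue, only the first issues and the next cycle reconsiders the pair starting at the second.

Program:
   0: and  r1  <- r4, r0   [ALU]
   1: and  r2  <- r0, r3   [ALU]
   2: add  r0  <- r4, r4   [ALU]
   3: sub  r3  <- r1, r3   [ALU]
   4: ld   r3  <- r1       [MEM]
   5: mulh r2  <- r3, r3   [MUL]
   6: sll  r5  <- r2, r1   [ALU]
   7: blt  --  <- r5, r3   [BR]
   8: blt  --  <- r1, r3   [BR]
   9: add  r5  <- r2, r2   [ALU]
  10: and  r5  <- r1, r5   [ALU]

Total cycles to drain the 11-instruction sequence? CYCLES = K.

CYCLES = 8

0. and+and @i0/i1  | 2-wide
1. add+sub @i2/i3  | 2-wide
2. ld @i4  | RAW r3
3. mulh @i5  | RAW r2
4. sll @i6  | RAW r5
5. blt @i7  | no-port BR/BR
6. blt+add @i8/i9  | 2-wide
7. and @i10  | tail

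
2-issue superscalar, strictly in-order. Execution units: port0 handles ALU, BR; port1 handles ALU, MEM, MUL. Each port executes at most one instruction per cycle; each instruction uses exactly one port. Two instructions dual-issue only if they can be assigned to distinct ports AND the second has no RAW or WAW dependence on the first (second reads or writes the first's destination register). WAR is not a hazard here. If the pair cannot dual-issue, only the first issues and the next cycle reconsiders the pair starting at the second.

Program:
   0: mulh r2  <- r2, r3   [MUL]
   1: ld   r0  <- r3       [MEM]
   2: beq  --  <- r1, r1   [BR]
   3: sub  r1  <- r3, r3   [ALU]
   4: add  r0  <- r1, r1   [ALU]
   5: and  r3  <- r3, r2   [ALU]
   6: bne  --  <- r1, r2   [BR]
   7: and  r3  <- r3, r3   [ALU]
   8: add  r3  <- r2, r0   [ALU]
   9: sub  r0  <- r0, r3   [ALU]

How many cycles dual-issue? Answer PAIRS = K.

c0: i0 mulh  no-port MUL/MEM
c1: i1&i2 ld/beq  pair
c2: i3 sub  RAW r1
c3: i4&i5 add/and  pair
c4: i6&i7 bne/and  pair
c5: i8 add  RAW r3
c6: i9 sub  tail

PAIRS = 3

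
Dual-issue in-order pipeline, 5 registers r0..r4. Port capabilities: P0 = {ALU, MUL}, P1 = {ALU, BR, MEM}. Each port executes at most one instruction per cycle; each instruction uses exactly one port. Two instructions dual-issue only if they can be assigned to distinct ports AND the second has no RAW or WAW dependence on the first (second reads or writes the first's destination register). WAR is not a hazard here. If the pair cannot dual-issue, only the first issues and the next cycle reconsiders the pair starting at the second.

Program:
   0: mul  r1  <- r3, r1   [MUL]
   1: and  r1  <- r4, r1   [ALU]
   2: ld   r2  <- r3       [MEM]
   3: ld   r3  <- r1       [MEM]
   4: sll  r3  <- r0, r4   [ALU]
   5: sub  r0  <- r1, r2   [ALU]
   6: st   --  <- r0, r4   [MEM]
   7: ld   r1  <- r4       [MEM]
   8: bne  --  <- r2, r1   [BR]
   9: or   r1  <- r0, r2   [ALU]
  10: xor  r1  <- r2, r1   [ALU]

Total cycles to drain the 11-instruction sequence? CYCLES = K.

  cy0 -> i0 (mul) RAW+WAW r1
  cy1 -> i1/i2 (and+ld) 2-wide
  cy2 -> i3 (ld) WAW r3
  cy3 -> i4/i5 (sll+sub) 2-wide
  cy4 -> i6 (st) no-port MEM/MEM
  cy5 -> i7 (ld) no-port MEM/BR
  cy6 -> i8/i9 (bne+or) 2-wide
  cy7 -> i10 (xor) tail

CYCLES = 8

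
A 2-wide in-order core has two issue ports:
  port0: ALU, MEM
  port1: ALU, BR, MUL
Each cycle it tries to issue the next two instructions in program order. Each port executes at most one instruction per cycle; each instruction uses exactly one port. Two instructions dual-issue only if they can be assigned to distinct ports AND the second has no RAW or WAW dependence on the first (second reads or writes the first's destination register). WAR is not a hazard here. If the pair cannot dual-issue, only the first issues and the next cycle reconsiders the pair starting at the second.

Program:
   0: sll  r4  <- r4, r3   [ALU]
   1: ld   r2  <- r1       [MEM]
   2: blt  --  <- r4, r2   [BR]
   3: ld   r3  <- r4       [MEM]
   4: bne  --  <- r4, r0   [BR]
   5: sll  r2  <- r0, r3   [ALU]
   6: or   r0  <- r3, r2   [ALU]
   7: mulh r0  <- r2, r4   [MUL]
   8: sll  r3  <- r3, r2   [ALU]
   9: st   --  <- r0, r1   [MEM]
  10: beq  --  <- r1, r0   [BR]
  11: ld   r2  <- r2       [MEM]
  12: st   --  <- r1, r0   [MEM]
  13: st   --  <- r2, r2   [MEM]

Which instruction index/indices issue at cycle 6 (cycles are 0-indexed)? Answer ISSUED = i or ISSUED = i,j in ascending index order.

ISSUED = 11

t=0 i0&i1:sll+ld ; dual
t=1 i2&i3:blt+ld ; dual
t=2 i4&i5:bne+sll ; dual
t=3 i6:or ; WAW r0
t=4 i7&i8:mulh+sll ; dual
t=5 i9&i10:st+beq ; dual
t=6 i11:ld ; no-port MEM/MEM
t=7 i12:st ; no-port MEM/MEM
t=8 i13:st ; tail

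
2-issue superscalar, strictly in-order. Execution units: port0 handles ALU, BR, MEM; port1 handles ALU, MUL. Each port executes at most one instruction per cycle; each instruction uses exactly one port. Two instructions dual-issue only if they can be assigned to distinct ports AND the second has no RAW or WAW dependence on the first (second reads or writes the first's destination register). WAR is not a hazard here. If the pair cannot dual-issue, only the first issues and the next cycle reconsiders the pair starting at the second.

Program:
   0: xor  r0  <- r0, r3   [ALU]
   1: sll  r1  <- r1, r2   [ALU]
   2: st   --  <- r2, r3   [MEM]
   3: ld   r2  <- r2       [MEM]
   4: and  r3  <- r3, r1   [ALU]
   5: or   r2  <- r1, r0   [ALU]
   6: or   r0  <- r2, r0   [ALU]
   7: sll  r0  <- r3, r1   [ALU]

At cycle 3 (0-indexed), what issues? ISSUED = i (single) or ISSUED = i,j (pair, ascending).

t=0 i0+i1:xor/sll ; 2-wide
t=1 i2:st ; no-port MEM/MEM
t=2 i3+i4:ld/and ; 2-wide
t=3 i5:or ; RAW r2
t=4 i6:or ; WAW r0
t=5 i7:sll ; tail

ISSUED = 5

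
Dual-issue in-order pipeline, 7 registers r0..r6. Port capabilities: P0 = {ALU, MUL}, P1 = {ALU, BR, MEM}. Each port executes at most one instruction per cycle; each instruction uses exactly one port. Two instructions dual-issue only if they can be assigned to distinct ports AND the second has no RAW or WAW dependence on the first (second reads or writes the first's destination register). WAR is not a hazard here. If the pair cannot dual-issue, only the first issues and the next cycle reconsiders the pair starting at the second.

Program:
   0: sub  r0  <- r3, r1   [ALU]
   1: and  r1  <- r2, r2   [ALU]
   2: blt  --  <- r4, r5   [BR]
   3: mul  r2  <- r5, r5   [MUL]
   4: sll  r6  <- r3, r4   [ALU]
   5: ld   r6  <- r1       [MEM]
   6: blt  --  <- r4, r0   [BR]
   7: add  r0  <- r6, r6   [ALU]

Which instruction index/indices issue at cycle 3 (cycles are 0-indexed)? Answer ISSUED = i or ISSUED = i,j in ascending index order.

c0: i0&i1 sub.ALU+and.ALU  pair
c1: i2&i3 blt.BR+mul.MUL  pair
c2: i4 sll.ALU  WAW r6
c3: i5 ld.MEM  no-port MEM/BR
c4: i6&i7 blt.BR+add.ALU  pair

ISSUED = 5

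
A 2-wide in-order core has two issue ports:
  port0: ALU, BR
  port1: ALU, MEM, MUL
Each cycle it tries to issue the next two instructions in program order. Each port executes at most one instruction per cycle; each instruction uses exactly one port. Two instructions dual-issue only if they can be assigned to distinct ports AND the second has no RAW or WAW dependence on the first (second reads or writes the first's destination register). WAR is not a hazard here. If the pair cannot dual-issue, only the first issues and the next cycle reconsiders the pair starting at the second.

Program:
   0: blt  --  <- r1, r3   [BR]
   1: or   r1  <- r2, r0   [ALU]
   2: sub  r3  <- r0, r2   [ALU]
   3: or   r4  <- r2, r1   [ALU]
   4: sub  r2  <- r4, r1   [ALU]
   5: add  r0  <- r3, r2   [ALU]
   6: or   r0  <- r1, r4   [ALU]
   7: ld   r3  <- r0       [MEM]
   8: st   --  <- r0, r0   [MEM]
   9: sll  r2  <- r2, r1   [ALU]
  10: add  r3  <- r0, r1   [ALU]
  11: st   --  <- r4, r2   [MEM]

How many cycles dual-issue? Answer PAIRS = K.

c0: i0+i1 blt.BR;or.ALU  2-wide
c1: i2+i3 sub.ALU;or.ALU  2-wide
c2: i4 sub.ALU  RAW r2
c3: i5 add.ALU  WAW r0
c4: i6 or.ALU  RAW r0
c5: i7 ld.MEM  no-port MEM/MEM
c6: i8+i9 st.MEM;sll.ALU  2-wide
c7: i10+i11 add.ALU;st.MEM  2-wide

PAIRS = 4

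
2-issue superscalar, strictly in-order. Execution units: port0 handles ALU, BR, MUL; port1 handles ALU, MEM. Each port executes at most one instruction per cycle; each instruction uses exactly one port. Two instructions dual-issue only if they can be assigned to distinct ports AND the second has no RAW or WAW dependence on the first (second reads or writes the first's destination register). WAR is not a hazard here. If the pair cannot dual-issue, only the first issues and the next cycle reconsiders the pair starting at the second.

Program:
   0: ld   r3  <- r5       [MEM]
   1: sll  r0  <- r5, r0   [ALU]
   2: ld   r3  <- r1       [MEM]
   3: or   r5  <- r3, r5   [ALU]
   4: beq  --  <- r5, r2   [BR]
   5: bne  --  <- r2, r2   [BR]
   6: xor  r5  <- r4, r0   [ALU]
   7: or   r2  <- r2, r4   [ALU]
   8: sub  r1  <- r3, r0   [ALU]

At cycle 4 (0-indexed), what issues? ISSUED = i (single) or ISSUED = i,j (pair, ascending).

ISSUED = 5,6

#0 head=0: ld.MEM sll.ALU i0/i1 pair
#1 head=2: ld.MEM i2 RAW r3
#2 head=3: or.ALU i3 RAW r5
#3 head=4: beq.BR i4 no-port BR/BR
#4 head=5: bne.BR xor.ALU i5/i6 pair
#5 head=7: or.ALU sub.ALU i7/i8 pair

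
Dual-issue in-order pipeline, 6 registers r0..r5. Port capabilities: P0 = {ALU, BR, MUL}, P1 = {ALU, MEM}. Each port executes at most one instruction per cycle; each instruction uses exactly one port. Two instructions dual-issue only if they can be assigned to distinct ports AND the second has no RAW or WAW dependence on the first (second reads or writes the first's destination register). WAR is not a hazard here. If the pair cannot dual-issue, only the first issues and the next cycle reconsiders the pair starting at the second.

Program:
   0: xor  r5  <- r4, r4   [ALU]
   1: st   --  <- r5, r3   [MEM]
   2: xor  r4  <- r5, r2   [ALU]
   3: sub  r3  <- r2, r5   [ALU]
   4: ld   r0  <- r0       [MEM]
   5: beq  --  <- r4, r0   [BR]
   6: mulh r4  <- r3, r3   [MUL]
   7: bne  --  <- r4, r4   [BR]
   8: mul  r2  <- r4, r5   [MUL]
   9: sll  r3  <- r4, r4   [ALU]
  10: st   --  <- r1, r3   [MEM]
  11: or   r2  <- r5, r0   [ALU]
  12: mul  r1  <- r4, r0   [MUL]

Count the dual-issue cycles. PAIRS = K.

PAIRS = 4

c0: i0 xor.ALU  RAW r5
c1: i1+i2 st.MEM;xor.ALU  dual
c2: i3+i4 sub.ALU;ld.MEM  dual
c3: i5 beq.BR  no-port BR/MUL
c4: i6 mulh.MUL  no-port MUL/BR
c5: i7 bne.BR  no-port BR/MUL
c6: i8+i9 mul.MUL;sll.ALU  dual
c7: i10+i11 st.MEM;or.ALU  dual
c8: i12 mul.MUL  tail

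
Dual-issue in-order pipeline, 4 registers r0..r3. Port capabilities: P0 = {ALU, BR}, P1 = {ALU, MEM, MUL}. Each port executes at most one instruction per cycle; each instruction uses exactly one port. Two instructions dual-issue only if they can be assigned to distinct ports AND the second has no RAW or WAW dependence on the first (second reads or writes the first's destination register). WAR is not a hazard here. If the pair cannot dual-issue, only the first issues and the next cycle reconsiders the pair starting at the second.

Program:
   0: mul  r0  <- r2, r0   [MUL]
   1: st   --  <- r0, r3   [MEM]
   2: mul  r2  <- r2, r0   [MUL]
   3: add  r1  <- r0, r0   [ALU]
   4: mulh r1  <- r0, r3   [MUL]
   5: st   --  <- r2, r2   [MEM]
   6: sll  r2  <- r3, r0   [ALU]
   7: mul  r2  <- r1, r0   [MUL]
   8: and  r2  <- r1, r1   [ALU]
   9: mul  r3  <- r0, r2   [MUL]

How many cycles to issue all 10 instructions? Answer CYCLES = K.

CYCLES = 8

[0] i0  mul.MUL  -- no-port MUL/MEM
[1] i1  st.MEM  -- no-port MEM/MUL
[2] i2,i3  mul.MUL/add.ALU  -- dual
[3] i4  mulh.MUL  -- no-port MUL/MEM
[4] i5,i6  st.MEM/sll.ALU  -- dual
[5] i7  mul.MUL  -- WAW r2
[6] i8  and.ALU  -- RAW r2
[7] i9  mul.MUL  -- tail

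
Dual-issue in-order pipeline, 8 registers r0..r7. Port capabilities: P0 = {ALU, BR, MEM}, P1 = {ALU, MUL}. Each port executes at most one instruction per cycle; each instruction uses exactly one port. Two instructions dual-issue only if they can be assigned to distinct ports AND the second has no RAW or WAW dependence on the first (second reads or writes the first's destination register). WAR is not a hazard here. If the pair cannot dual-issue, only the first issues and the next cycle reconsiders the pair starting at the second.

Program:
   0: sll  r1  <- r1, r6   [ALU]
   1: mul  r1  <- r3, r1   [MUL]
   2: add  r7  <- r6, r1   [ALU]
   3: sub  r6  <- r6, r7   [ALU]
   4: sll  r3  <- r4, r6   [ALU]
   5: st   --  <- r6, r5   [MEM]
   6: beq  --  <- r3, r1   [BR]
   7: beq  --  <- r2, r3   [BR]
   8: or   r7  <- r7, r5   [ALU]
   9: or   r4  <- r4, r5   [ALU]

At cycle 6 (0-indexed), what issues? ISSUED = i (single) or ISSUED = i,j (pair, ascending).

#0 head=0: sll i0 RAW+WAW r1
#1 head=1: mul i1 RAW r1
#2 head=2: add i2 RAW r7
#3 head=3: sub i3 RAW r6
#4 head=4: sll+st i4,i5 2-wide
#5 head=6: beq i6 no-port BR/BR
#6 head=7: beq+or i7,i8 2-wide
#7 head=9: or i9 tail

ISSUED = 7,8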